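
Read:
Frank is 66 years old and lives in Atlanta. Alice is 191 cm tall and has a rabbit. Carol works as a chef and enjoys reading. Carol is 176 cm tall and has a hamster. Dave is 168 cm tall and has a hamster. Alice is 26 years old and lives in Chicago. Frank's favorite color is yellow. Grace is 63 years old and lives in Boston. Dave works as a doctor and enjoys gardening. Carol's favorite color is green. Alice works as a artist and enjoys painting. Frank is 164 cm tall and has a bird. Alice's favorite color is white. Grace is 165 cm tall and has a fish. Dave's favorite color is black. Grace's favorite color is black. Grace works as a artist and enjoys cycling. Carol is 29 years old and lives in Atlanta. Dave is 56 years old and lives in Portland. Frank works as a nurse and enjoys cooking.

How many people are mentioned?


People: Frank, Alice, Dave, Carol, Grace. Count = 5

5


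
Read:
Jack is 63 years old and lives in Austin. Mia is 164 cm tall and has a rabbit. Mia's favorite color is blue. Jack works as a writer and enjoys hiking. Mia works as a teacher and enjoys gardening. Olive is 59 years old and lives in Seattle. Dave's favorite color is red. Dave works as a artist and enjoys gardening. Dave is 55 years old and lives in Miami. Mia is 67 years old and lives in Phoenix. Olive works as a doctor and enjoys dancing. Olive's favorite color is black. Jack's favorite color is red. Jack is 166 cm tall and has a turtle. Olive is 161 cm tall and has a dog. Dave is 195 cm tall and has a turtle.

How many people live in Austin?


Count in Austin: 1

1


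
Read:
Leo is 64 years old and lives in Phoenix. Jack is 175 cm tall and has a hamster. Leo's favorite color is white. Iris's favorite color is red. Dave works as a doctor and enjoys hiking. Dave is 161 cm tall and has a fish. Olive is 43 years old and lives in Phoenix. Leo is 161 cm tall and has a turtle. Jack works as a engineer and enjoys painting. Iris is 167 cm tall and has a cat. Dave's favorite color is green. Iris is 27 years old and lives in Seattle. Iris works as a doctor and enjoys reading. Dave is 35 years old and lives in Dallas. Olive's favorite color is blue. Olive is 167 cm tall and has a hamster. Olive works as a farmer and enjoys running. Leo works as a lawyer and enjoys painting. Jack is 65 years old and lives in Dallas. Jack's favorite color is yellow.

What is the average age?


Sum=234, n=5, avg=46.8

46.8


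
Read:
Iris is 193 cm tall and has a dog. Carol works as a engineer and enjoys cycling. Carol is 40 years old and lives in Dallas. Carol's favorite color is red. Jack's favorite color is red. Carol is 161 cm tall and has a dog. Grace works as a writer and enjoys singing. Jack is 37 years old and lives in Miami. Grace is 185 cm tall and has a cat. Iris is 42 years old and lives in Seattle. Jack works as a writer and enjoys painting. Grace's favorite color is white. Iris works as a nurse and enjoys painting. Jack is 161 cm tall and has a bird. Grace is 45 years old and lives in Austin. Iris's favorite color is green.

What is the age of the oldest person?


Oldest: Grace at 45

45


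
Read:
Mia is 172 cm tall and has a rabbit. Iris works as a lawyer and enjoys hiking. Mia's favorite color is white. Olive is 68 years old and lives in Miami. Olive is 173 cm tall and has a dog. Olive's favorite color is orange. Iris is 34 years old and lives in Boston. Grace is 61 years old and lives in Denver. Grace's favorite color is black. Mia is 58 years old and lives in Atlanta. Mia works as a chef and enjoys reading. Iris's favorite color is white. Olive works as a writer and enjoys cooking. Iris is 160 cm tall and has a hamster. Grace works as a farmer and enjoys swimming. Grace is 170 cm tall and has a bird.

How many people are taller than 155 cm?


Taller than 155: 4

4


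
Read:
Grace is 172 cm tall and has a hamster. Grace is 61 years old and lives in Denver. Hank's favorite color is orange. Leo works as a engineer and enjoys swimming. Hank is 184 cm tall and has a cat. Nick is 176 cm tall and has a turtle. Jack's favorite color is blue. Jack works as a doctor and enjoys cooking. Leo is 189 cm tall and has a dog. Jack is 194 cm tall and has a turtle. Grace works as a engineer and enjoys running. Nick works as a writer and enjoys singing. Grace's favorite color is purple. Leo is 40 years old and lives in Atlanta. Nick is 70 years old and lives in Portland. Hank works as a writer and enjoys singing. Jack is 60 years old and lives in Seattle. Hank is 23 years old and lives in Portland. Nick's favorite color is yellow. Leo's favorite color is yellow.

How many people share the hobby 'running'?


Count: 1

1


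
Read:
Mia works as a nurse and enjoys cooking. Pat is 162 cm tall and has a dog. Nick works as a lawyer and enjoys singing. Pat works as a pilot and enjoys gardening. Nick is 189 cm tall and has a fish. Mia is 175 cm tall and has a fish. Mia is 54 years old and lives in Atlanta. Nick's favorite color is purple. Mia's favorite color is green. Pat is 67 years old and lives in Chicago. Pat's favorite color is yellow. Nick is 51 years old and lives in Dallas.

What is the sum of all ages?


67+54+51 = 172

172


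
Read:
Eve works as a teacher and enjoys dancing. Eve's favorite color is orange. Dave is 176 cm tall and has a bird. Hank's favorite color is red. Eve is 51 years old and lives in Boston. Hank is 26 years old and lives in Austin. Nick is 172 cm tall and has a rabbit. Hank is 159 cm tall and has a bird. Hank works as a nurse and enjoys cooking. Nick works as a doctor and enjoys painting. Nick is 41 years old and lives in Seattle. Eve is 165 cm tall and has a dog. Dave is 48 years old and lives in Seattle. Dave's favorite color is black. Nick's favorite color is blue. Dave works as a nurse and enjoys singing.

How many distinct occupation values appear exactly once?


Unique occupation values: 2

2


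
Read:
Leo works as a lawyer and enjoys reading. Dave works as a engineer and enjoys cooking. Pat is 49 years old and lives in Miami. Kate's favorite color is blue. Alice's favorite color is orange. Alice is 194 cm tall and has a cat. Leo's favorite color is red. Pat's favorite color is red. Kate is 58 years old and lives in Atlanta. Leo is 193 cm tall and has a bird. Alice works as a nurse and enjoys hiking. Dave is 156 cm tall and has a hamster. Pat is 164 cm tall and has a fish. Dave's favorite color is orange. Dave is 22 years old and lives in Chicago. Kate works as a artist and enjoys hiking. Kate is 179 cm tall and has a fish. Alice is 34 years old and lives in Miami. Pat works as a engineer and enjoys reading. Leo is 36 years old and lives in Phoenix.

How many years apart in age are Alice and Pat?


34 vs 49, diff = 15

15


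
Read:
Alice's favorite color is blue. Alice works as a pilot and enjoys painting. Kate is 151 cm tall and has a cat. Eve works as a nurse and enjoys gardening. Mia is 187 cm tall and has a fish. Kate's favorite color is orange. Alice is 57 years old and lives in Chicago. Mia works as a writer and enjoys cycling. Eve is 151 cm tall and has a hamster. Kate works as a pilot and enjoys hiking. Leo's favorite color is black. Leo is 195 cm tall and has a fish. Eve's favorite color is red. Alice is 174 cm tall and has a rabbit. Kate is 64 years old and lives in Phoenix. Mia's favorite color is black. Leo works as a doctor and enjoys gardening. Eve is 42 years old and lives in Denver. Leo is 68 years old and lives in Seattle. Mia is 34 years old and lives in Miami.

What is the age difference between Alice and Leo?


|57 - 68| = 11

11


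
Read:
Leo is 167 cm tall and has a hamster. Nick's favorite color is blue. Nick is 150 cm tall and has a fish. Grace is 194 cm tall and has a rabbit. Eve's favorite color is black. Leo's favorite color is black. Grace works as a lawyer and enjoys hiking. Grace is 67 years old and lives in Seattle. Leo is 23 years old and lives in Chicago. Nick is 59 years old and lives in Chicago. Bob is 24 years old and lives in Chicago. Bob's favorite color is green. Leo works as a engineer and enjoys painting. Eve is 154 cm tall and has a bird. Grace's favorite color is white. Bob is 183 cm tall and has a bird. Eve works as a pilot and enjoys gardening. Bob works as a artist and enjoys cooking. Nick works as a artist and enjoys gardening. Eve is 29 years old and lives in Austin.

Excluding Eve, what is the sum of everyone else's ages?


Sum (excluding Eve): 173

173


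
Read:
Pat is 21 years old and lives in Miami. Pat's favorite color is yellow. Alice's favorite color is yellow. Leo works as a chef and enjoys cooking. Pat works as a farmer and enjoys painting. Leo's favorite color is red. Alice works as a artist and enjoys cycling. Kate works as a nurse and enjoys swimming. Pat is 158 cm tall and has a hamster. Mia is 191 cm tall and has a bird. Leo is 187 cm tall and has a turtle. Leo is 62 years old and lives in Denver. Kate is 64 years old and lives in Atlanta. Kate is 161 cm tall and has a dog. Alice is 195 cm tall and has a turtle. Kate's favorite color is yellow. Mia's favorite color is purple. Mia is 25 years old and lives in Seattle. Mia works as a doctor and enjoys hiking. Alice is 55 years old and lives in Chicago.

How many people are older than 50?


Filter: 3

3


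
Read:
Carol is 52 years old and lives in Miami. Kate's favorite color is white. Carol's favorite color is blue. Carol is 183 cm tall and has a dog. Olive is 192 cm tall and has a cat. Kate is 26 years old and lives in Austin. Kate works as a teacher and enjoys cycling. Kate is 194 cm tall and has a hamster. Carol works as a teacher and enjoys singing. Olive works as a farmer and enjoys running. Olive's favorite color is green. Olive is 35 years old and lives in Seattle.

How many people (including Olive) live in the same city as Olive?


Olive lives in Seattle. Count = 1

1


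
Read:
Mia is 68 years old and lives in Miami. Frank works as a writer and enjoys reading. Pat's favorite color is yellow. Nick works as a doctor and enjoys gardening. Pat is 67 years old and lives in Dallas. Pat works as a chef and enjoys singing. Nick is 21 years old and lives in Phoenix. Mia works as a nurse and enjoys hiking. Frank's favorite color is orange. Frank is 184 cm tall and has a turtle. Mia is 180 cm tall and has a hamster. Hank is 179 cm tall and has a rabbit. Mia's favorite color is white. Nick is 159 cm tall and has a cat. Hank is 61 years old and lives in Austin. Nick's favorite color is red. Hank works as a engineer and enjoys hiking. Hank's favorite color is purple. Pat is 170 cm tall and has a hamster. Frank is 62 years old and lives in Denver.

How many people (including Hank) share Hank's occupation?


Hank is a engineer. Count = 1

1


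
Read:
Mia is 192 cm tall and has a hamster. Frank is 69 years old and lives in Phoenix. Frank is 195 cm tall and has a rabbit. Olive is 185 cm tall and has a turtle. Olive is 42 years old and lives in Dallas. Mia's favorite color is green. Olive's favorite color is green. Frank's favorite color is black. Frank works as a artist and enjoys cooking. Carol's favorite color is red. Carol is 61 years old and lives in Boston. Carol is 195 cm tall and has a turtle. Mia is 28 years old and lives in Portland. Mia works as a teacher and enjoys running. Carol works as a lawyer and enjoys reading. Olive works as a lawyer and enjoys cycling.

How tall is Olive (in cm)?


Olive is 185 cm tall

185


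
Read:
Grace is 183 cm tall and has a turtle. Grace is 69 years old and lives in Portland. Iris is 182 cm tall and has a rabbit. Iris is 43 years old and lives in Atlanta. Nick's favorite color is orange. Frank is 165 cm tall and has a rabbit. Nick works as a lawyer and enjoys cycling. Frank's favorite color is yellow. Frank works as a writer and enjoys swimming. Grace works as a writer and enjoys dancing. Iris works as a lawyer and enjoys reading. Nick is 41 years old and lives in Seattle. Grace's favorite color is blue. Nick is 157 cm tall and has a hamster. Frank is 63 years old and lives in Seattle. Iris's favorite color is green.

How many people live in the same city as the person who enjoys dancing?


Person with hobby dancing is Grace, city Portland. Count = 1

1


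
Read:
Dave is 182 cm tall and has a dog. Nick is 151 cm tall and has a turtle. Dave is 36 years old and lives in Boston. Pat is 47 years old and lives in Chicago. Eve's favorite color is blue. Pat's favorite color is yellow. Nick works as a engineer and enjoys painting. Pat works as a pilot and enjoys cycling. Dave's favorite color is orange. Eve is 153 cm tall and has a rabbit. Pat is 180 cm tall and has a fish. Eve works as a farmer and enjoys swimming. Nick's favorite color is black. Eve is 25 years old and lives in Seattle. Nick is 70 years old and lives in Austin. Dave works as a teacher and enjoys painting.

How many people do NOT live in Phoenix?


Not in Phoenix: 4

4


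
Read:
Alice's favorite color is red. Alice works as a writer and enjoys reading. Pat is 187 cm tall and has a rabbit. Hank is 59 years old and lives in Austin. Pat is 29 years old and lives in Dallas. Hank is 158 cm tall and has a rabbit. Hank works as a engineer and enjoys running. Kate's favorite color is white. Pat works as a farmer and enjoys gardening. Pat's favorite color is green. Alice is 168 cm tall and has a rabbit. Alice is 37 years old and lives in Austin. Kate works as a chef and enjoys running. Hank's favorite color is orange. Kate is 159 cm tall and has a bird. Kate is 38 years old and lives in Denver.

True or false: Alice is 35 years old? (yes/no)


Alice is actually 37. no

no


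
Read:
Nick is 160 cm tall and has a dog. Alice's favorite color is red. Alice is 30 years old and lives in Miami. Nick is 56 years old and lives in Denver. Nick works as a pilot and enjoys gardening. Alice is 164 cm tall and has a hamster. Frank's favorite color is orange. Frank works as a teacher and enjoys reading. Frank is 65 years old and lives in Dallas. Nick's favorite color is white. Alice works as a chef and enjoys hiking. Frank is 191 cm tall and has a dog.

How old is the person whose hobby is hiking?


Person with hobby=hiking is Alice, age 30

30


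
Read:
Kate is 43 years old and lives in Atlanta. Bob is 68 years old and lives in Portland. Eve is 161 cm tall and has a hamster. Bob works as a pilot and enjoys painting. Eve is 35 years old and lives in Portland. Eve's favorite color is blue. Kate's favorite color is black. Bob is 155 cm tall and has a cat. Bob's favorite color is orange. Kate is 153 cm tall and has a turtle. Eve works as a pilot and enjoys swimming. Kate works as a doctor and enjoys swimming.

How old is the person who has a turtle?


Person with turtle is Kate, age 43

43


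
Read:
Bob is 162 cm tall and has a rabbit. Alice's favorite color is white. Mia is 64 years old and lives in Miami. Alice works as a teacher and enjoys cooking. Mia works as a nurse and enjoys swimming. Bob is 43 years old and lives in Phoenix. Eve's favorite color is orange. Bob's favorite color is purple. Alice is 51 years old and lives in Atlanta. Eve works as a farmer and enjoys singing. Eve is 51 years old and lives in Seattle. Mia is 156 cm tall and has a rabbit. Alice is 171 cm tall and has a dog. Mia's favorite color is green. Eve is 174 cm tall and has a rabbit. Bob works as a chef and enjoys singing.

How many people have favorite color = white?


Count: 1

1


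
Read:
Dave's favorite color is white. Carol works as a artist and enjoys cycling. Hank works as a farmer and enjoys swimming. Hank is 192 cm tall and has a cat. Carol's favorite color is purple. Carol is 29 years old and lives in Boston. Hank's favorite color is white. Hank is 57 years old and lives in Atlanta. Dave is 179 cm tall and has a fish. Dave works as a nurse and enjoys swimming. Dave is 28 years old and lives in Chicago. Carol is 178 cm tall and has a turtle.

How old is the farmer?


The farmer is Hank, age 57

57


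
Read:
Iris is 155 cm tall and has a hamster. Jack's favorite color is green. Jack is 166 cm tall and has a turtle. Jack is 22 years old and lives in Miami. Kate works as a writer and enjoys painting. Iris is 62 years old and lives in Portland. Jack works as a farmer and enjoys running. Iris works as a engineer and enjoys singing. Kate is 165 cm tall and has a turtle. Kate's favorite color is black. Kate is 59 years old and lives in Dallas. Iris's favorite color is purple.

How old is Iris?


Iris is 62 years old

62


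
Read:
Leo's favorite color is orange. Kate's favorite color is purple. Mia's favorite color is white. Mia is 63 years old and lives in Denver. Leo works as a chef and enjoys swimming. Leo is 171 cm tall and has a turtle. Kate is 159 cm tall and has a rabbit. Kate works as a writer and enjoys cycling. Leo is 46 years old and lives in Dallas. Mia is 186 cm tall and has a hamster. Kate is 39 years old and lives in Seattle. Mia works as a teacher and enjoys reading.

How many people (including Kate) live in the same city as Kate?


Kate lives in Seattle. Count = 1

1


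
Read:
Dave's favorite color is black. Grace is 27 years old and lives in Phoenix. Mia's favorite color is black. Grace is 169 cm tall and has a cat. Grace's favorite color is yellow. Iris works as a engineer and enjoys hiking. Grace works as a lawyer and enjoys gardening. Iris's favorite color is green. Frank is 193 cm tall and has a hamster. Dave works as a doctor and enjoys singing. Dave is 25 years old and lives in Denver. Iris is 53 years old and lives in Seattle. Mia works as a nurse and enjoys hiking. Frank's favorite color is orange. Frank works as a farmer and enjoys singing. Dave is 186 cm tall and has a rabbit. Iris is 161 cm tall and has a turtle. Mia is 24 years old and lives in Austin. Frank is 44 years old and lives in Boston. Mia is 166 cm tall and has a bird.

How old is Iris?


Iris is 53 years old

53


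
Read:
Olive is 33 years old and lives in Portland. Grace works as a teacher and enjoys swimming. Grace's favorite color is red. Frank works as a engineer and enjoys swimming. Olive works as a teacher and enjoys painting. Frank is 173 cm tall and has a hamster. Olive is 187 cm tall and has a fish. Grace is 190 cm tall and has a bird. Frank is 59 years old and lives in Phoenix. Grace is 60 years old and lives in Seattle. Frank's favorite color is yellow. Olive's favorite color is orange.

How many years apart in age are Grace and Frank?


60 vs 59, diff = 1

1


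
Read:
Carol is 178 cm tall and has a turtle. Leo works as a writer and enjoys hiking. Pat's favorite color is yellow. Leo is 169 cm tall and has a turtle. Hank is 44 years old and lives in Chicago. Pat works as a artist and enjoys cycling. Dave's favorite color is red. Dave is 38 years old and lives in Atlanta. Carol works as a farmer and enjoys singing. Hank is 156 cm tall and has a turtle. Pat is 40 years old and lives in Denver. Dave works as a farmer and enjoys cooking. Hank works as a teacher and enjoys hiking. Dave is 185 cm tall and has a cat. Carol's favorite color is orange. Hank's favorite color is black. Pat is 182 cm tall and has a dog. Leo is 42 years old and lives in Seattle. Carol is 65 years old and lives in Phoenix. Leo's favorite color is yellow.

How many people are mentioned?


People: Pat, Dave, Leo, Hank, Carol. Count = 5

5


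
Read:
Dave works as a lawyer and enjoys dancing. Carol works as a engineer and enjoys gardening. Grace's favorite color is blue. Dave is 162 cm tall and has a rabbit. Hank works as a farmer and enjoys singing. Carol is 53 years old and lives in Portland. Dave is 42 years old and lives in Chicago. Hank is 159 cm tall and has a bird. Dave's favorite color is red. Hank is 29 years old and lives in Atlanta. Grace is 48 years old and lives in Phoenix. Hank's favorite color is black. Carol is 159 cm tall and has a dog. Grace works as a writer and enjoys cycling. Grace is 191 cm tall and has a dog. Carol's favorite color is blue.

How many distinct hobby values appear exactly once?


Unique hobby values: 4

4


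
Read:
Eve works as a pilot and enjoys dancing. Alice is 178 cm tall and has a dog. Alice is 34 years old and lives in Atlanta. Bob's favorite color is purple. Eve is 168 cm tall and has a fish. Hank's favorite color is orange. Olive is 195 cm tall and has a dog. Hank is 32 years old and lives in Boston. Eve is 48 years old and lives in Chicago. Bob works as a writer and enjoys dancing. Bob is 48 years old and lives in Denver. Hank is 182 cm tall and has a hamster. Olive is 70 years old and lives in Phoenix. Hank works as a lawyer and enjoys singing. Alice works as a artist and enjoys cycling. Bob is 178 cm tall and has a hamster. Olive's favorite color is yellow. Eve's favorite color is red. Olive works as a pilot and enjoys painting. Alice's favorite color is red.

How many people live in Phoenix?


Count in Phoenix: 1

1


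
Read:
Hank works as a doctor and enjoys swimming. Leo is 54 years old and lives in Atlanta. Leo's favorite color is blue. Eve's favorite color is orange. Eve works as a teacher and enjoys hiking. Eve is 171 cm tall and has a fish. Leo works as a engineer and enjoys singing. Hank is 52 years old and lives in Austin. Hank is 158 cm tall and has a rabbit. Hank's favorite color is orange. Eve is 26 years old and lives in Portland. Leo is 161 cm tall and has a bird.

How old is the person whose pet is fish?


Person with pet=fish is Eve, age 26

26


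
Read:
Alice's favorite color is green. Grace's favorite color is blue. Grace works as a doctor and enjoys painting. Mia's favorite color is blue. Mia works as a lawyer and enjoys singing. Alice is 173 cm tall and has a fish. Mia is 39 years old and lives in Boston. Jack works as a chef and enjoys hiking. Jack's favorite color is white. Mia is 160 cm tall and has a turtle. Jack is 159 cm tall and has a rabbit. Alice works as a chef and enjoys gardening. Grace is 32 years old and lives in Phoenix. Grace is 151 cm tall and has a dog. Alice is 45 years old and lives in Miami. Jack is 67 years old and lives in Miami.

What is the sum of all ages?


67+39+32+45 = 183

183


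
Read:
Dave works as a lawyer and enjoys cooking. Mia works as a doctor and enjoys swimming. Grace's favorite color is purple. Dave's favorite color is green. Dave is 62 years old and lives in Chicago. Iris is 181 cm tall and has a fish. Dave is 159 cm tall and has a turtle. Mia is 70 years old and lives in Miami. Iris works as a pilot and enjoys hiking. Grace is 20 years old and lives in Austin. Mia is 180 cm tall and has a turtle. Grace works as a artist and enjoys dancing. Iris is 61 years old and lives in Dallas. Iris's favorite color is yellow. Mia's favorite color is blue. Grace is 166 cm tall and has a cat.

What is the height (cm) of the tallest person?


Tallest: Iris at 181 cm

181


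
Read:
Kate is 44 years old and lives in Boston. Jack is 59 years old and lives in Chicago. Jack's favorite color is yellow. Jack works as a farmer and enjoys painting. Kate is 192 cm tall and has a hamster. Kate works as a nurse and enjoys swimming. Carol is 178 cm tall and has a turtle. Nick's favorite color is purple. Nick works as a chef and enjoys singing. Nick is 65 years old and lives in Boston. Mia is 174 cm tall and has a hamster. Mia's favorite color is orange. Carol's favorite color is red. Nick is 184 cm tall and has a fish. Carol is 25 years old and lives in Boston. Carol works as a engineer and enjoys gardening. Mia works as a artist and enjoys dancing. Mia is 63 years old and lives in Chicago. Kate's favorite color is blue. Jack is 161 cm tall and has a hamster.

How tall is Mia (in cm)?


Mia is 174 cm tall

174


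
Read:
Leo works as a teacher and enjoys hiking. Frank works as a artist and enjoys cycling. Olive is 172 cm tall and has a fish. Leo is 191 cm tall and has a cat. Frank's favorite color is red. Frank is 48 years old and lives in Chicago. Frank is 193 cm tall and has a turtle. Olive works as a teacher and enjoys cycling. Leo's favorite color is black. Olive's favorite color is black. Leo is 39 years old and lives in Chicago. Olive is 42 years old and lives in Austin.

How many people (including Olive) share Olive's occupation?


Olive is a teacher. Count = 2

2


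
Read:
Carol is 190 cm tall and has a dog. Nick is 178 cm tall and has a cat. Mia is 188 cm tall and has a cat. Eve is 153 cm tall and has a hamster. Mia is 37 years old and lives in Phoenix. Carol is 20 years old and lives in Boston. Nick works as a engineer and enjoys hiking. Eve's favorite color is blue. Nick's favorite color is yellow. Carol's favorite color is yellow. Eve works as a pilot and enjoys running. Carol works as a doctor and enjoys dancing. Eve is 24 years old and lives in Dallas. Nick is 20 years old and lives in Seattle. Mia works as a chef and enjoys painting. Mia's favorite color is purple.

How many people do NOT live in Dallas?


Not in Dallas: 3

3


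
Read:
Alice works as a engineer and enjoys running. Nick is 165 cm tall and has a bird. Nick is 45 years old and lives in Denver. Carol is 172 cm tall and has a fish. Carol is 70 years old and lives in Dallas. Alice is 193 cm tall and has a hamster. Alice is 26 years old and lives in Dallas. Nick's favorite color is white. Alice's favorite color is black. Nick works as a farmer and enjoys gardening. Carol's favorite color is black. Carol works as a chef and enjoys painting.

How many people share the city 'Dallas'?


Count: 2

2


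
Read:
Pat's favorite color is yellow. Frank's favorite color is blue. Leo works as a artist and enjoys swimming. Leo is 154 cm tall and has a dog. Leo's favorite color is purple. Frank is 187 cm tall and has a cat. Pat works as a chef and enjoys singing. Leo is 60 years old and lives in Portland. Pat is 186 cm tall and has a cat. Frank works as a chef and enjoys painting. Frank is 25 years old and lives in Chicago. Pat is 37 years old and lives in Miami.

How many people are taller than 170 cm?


Taller than 170: 2

2


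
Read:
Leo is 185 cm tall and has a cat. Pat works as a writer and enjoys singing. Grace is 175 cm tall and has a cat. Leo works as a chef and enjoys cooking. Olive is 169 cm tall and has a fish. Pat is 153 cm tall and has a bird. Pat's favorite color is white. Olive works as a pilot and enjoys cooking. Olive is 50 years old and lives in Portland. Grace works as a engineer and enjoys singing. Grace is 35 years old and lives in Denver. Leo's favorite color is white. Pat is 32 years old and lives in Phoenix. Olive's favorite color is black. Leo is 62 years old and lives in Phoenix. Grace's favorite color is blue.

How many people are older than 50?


Filter: 1

1


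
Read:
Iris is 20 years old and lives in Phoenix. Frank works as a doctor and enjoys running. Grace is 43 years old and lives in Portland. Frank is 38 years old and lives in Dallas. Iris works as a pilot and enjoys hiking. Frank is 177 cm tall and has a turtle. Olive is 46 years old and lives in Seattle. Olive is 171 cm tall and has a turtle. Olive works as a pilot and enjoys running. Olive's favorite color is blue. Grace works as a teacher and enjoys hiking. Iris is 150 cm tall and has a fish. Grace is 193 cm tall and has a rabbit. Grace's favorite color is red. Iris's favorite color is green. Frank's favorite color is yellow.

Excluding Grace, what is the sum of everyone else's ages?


Sum (excluding Grace): 104

104


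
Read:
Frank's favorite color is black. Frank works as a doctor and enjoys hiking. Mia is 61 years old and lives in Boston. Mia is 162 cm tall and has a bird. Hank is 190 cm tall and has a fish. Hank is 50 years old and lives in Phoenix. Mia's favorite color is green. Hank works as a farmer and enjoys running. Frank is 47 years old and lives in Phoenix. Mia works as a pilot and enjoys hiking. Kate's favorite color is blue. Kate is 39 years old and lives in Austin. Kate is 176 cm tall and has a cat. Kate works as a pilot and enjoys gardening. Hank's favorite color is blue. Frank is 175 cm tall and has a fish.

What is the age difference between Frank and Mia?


|47 - 61| = 14

14


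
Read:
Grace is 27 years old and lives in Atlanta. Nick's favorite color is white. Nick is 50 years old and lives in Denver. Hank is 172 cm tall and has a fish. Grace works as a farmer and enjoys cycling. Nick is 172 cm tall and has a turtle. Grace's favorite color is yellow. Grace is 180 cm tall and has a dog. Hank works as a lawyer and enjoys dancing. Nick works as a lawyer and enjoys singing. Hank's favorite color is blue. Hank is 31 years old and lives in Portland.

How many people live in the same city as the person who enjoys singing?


Person with hobby singing is Nick, city Denver. Count = 1

1


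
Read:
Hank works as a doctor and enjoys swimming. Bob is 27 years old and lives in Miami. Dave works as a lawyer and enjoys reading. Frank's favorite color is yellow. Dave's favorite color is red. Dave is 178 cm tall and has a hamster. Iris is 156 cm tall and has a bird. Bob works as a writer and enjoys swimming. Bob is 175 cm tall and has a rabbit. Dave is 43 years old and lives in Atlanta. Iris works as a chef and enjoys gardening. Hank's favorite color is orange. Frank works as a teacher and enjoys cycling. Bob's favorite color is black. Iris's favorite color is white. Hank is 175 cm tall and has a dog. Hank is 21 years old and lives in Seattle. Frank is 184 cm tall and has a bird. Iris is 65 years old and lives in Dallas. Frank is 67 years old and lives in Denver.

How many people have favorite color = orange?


Count: 1

1


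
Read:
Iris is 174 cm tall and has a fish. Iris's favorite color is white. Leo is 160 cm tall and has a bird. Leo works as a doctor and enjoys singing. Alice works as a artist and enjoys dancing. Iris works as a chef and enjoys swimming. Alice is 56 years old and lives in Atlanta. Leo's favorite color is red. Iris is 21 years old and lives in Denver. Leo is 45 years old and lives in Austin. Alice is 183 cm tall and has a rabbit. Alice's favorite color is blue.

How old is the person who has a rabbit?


Person with rabbit is Alice, age 56

56


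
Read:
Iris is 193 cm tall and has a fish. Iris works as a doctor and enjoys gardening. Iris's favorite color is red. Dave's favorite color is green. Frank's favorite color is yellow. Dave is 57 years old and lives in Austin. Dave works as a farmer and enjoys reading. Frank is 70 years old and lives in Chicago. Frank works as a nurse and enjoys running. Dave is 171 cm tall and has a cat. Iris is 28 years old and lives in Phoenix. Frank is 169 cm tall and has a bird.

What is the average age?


Sum=155, n=3, avg=51.67

51.67


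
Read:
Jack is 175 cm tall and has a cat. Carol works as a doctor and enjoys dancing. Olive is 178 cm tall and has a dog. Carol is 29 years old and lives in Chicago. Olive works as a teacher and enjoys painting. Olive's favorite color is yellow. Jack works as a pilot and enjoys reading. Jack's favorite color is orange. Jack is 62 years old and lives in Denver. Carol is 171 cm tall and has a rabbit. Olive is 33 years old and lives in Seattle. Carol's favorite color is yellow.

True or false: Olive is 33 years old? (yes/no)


Olive is actually 33. yes

yes


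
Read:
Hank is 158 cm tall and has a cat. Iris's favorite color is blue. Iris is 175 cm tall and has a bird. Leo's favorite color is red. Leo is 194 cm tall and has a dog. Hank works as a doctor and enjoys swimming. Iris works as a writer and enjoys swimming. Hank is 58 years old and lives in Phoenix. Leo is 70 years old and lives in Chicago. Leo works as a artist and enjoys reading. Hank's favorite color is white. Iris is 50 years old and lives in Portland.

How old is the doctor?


The doctor is Hank, age 58

58


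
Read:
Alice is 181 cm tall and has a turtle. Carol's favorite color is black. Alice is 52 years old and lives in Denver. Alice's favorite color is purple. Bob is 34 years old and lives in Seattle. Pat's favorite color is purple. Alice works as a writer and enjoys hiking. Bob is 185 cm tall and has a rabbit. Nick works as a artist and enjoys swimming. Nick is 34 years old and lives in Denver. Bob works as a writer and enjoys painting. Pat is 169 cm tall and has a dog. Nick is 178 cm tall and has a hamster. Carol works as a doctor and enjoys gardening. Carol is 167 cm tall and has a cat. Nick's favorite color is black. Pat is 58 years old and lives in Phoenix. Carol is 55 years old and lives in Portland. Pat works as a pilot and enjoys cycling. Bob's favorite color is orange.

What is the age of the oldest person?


Oldest: Pat at 58

58


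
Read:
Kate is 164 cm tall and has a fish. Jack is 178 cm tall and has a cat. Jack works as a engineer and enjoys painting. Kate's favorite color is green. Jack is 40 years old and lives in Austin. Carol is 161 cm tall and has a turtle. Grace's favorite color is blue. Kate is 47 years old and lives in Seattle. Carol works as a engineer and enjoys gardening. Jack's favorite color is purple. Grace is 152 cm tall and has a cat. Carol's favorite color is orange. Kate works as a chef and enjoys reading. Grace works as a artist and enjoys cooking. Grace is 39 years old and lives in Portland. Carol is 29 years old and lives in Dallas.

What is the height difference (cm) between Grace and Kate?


|152 - 164| = 12

12


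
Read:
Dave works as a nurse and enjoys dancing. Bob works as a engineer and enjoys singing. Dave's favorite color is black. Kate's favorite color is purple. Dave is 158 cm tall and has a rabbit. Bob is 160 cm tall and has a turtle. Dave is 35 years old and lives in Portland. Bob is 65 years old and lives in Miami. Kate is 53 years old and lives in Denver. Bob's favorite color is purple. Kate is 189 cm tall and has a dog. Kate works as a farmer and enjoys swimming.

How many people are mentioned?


People: Bob, Dave, Kate. Count = 3

3


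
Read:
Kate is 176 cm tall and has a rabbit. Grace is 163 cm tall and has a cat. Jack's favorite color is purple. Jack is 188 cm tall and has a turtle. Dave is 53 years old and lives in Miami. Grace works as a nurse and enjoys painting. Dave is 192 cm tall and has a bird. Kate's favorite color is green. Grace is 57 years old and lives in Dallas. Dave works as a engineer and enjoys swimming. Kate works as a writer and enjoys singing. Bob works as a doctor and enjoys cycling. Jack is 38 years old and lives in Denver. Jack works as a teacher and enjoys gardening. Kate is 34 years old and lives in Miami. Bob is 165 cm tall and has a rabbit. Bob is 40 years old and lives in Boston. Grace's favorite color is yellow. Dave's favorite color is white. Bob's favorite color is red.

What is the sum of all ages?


38+34+53+40+57 = 222

222


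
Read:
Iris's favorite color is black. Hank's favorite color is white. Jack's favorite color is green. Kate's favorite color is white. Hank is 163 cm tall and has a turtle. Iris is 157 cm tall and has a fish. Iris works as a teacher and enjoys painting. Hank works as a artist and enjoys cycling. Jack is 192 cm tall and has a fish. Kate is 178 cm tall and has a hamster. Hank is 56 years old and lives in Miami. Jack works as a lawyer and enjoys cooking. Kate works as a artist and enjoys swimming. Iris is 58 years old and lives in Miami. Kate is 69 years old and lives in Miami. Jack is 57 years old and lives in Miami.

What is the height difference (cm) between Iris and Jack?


|157 - 192| = 35

35


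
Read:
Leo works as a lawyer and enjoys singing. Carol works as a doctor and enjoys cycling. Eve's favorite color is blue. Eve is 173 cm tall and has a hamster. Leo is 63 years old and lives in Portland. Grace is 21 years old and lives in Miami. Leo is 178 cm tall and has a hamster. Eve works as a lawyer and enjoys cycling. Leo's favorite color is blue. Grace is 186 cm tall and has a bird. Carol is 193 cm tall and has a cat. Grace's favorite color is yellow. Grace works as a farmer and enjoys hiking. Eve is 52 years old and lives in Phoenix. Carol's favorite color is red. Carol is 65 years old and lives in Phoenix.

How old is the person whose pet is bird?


Person with pet=bird is Grace, age 21

21


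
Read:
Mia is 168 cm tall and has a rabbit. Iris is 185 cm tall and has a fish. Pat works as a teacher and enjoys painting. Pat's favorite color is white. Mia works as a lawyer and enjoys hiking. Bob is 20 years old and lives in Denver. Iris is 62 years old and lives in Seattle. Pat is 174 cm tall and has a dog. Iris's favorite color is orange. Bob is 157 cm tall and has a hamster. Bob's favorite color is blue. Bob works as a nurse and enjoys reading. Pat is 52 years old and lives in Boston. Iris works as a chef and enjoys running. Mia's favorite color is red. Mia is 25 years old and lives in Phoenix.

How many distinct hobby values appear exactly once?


Unique hobby values: 4

4


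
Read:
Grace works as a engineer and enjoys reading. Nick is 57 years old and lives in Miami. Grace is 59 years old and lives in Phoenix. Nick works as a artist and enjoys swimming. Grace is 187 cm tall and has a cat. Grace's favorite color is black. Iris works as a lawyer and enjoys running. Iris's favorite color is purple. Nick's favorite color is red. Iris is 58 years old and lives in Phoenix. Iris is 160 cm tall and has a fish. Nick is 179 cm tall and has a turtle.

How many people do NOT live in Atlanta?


Not in Atlanta: 3

3


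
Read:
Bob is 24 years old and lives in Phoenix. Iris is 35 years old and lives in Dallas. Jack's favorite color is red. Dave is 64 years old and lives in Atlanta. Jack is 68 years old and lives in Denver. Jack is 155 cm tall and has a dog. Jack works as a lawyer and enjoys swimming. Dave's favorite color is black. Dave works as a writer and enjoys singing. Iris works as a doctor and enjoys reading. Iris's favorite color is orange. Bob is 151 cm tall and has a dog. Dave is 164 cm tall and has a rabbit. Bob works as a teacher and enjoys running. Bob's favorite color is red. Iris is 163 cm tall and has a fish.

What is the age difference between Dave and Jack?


|64 - 68| = 4

4


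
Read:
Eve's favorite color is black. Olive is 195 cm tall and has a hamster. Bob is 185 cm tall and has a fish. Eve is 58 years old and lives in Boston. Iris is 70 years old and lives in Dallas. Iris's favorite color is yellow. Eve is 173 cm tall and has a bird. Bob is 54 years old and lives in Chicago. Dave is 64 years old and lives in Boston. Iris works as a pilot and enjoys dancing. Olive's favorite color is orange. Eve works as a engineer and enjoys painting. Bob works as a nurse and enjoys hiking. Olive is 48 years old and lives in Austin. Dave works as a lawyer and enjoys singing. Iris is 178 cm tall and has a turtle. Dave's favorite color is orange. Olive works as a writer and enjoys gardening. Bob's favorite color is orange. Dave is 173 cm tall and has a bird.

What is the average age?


Sum=294, n=5, avg=58.8

58.8


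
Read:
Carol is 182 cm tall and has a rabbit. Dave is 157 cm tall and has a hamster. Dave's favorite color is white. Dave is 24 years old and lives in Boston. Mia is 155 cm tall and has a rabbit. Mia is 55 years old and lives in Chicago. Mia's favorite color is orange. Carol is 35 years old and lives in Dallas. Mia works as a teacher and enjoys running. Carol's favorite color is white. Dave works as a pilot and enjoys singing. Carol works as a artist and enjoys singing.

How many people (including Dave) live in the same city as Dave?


Dave lives in Boston. Count = 1

1


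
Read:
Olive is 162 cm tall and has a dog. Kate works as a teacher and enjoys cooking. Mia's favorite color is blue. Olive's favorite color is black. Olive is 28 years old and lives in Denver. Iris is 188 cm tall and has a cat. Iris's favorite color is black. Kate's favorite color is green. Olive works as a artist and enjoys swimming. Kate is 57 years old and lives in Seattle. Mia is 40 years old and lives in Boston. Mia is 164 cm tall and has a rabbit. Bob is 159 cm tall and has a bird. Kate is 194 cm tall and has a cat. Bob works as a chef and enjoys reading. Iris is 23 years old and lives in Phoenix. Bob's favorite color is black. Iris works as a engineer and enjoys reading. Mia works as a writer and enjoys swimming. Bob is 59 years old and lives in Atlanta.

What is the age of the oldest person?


Oldest: Bob at 59

59
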